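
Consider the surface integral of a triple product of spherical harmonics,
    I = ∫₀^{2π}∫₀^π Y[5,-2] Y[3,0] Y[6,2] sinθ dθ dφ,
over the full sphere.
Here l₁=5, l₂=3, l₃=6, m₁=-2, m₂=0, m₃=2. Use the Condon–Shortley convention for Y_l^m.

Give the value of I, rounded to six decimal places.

0.058844

Rules hold: Σm=0, L=14 even, 2≤6≤8.
N = 11·7·13 = 1001
Δ = 2!·8!·4!/15! = 1/675675
Racah Σ t=0..2: t=0:+1/8640 t=1:−1/2304 t=2:+1/8640 = -7/34560
⇒ 3j(5 3 6; 0 0 0)² = 7/429, sgn -1
Racah Σ t=0..2: t=0:+1/60480 t=1:−1/5760 t=2:+1/8640 = -1/24192
⇒ 3j(5 3 6; -2 0 2)² = 8/3003, sgn -1
4πI² = N·(3j₀)²·(3jₘ)² = 56/1287
I = +1·√(0.043512/4π) = 0.05884368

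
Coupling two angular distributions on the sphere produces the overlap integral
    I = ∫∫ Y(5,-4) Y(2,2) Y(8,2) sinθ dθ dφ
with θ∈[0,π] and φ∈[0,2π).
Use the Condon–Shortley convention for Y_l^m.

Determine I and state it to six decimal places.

0.000000

|5−2|≤8≤5+2 violated ⇒ I = 0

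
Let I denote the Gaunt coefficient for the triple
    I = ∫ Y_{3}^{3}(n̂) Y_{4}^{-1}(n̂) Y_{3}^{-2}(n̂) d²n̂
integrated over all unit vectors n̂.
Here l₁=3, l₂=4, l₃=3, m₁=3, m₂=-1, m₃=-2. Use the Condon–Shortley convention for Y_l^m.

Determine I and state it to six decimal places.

m-sum 0 ✓  L=10 even ✓  1≤3≤7 ✓
Π(2lᵢ+1) = 7×9×7 = 441
triangle coeff Δ(3,4,3) = 1/34650
Σ_t [1,3]: t=1:−1/72 t=2:+1/16 t=3:−1/72 = 5/144
(3j)²=2/77 [(3 4 3; 0 0 0)], sign=-1
Σ_t [0,0]: t=0:+1/288 = 1/288
(3j)²=5/231 [(3 4 3; 3 -1 -2)], sign=-1
⇒ 4πI² = 30/121
I = (+1)√(30/121/(4π)) = 0.14046335

0.140463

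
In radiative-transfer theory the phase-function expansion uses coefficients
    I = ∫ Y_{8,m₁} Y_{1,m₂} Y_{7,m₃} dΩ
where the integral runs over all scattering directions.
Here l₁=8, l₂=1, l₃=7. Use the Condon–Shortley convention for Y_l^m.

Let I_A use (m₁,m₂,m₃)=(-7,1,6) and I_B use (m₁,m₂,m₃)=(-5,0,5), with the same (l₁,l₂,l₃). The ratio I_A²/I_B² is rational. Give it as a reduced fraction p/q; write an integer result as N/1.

35/13

Same 8,1,7: normalisation and zero-m 3j drop out of the ratio.
A: Δ: 2! 14! 0! / 17! → 1/2040; sum: t=2:+1/12454041600 = 1/12454041600; 3j²(8 1 7; -7 1 6) = Δ·Π!·Σ² = 7/136  (sign -1)
B: Δ: 2! 14! 0! / 17! → 1/2040; sum: t=1:−1/958003200 = -1/958003200; 3j²(8 1 7; -5 0 5) = Δ·Π!·Σ² = 13/680  (sign -1)
I_A²/I_B² = (7/136)/(13/680) = 35/13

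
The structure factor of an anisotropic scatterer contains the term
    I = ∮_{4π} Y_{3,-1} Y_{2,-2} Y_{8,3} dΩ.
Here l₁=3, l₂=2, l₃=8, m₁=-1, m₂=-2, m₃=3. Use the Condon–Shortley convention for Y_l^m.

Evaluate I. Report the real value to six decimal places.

l₃=8 ∉ [1,5] — triangle fails ⇒ I = 0

0.000000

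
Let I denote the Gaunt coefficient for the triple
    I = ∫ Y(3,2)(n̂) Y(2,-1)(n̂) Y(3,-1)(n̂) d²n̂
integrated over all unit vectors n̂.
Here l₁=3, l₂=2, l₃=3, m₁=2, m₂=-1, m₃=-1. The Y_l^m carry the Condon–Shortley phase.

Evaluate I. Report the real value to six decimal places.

0.162868

Checks pass: Σm=0; 8 even; l₃=3∈[1,5].
(2·3+1)(2·2+1)(2·3+1) = 245
Δ: 2! 4! 2! / 9! → 1/3780
sum: t=0:+1/24 t=1:−1/4 t=2:+1/24 = -1/6
3j²(3 2 3; 0 0 0) = Δ·Π!·Σ² = 4/105  (sign +1)
sum: t=0:+1/12 t=1:−1/48 = 1/16
3j²(3 2 3; 2 -1 -1) = Δ·Π!·Σ² = 1/28  (sign +1)
combine: 4πI² = 245·4/105·1/28 = 1/3
take √, sign +1: I = 0.16286750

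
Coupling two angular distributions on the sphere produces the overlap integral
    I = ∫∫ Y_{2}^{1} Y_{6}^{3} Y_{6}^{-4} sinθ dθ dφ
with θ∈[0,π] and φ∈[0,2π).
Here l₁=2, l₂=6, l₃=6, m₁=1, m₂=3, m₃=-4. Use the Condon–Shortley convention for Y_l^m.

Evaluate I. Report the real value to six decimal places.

0.179515

Rules hold: Σm=0, L=14 even, 4≤6≤8.
N = 5·13·13 = 845
Δ = 2!·2!·10!/15! = 1/90090
Racah Σ t=0..2: t=0:+1/69120 t=1:−1/14400 t=2:+1/69120 = -7/172800
⇒ 3j(2 6 6; 0 0 0)² = 14/715, sgn -1
Racah Σ t=0..1: t=0:+1/725760 t=1:−1/161280 = -1/207360
⇒ 3j(2 6 6; 1 3 -4)² = 7/286, sgn -1
4πI² = N·(3j₀)²·(3jₘ)² = 49/121
I = +1·√(0.404959/4π) = 0.17951487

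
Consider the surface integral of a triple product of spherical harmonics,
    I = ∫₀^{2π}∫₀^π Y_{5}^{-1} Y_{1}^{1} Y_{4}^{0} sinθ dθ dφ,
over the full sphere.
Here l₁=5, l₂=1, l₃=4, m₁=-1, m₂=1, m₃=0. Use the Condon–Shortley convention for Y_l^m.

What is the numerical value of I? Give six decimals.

-0.190188

Rules hold: Σm=0, L=10 even, 4≤4≤6.
N = 11·3·9 = 297
Δ = 2!·8!·0!/11! = 1/495
Racah Σ t=1..1: t=1:−1/576 = -1/576
⇒ 3j(5 1 4; 0 0 0)² = 5/99, sgn -1
Racah Σ t=2..2: t=2:+1/1152 = 1/1152
⇒ 3j(5 1 4; -1 1 0)² = 1/33, sgn +1
4πI² = N·(3j₀)²·(3jₘ)² = 5/11
I = -1·√(0.454545/4π) = -0.19018827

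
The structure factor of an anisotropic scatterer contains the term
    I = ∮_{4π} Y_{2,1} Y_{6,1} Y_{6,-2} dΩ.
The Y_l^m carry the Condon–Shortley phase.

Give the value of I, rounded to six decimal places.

m-sum 0 ✓  L=14 even ✓  4≤6≤8 ✓
Π(2lᵢ+1) = 5×13×13 = 845
triangle coeff Δ(2,6,6) = 1/90090
Σ_t [0,2]: t=0:+1/69120 t=1:−1/14400 t=2:+1/69120 = -7/172800
(3j)²=14/715 [(2 6 6; 0 0 0)], sign=-1
Σ_t [0,1]: t=0:+1/60480 t=1:−1/34560 = -1/80640
(3j)²=6/1001 [(2 6 6; 1 1 -2)], sign=-1
⇒ 4πI² = 12/121
I = (+1)√(12/121/(4π)) = 0.08883682

0.088837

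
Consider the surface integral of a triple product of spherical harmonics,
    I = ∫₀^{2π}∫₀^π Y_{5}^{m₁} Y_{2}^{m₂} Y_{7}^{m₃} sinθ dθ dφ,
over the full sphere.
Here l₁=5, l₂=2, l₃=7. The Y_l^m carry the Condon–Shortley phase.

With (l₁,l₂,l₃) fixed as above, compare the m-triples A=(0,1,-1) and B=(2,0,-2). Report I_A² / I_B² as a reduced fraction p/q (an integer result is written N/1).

l's match ⇒ only the (l;m) 3-j factors differ between A and B.
A: triangle coeff Δ(5,2,7) = 1/15015; Σ_t [0,0]: t=0:+1/86400 = 1/86400; (3j)²=16/715 [(5 2 7; 0 1 -1)], sign=+1
B: triangle coeff Δ(5,2,7) = 1/15015; Σ_t [0,0]: t=0:+1/120960 = 1/120960; (3j)²=24/1001 [(5 2 7; 2 0 -2)], sign=-1
I_A²/I_B² = (16/715)/(24/1001) = 14/15

14/15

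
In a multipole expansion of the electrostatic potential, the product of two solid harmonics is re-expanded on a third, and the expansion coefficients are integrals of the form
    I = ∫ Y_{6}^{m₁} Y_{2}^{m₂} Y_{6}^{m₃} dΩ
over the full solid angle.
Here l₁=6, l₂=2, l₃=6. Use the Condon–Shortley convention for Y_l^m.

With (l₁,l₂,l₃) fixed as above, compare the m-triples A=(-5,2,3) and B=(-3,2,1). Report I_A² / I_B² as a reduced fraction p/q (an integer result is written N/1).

Same 6,2,6: normalisation and zero-m 3j drop out of the ratio.
A: Δ: 2! 10! 2! / 15! → 1/90090; sum: t=2:+1/1451520 = 1/1451520; 3j²(6 2 6; -5 2 3) = Δ·Π!·Σ² = 1/91  (sign -1)
B: Δ: 2! 10! 2! / 15! → 1/90090; sum: t=2:+1/120960 = 1/120960; 3j²(6 2 6; -3 2 1) = Δ·Π!·Σ² = 24/1001  (sign -1)
I_A²/I_B² = (1/91)/(24/1001) = 11/24

11/24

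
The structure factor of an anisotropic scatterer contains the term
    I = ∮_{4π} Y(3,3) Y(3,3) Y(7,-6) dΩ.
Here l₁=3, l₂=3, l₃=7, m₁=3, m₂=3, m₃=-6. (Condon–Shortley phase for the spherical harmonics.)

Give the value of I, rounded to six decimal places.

triangle: need 0≤l₃≤6, have 7; I=0

0.000000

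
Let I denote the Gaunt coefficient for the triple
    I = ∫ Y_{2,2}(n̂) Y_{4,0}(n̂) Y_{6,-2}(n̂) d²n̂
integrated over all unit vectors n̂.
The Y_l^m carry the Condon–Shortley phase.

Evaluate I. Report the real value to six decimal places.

Checks pass: Σm=0; 12 even; l₃=6∈[2,6].
(2·2+1)(2·4+1)(2·6+1) = 585
Δ: 0! 4! 8! / 13! → 1/6435
sum: t=0:+1/2304 = 1/2304
3j²(2 4 6; 0 0 0) = Δ·Π!·Σ² = 5/143  (sign +1)
sum: t=0:+1/13824 = 1/13824
3j²(2 4 6; 2 0 -2) = Δ·Π!·Σ² = 14/1287  (sign +1)
combine: 4πI² = 585·5/143·14/1287 = 350/1573
take √, sign +1: I = 0.13306527

0.133065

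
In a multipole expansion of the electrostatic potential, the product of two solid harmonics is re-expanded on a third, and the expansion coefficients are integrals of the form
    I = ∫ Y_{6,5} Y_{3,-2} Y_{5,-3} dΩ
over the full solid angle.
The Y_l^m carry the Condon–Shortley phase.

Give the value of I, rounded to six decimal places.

m-sum 0 ✓  L=14 even ✓  3≤5≤9 ✓
Π(2lᵢ+1) = 13×7×11 = 1001
triangle coeff Δ(6,3,5) = 1/675675
Σ_t [1,3]: t=1:−1/8640 t=2:+1/2304 t=3:−1/8640 = 7/34560
(3j)²=7/429 [(6 3 5; 0 0 0)], sign=-1
Σ_t [0,1]: t=0:+1/120960 t=1:−1/483840 = 1/161280
(3j)²=2/91 [(6 3 5; 5 -2 -3)], sign=+1
⇒ 4πI² = 14/39
I = (-1)√(14/39/(4π)) = -0.16901560

-0.169016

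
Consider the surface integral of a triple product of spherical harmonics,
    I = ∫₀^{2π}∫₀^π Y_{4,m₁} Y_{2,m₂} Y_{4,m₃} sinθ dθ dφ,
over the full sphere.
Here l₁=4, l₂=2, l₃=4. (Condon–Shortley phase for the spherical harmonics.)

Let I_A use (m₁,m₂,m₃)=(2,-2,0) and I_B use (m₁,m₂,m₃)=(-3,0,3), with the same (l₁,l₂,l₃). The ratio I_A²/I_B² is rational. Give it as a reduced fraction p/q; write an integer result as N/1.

540/49

Shared (l₁,l₂,l₃)=(4,2,4): N and (l;000)² cancel in I_A²/I_B².
A: Δ = 2!·6!·2!/11! = 1/13860; Racah Σ t=0..0: t=0:+1/192 = 1/192; ⇒ 3j(4 2 4; 2 -2 0)² = 3/77, sgn +1
B: Δ = 2!·6!·2!/11! = 1/13860; Racah Σ t=1..2: t=1:−1/720 t=2:+1/480 = 1/1440; ⇒ 3j(4 2 4; -3 0 3)² = 7/1980, sgn -1
I_A²/I_B² = (3/77)/(7/1980) = 540/49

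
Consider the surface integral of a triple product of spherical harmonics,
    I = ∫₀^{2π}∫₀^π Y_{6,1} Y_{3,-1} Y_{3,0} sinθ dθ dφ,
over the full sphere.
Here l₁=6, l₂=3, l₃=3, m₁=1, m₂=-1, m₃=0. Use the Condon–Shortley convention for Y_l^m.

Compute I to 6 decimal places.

Rules hold: Σm=0, L=12 even, 3≤3≤9.
N = 13·7·7 = 637
Δ = 6!·6!·0!/13! = 1/12012
Racah Σ t=3..3: t=3:−1/1296 = -1/1296
⇒ 3j(6 3 3; 0 0 0)² = 100/3003, sgn +1
Racah Σ t=2..2: t=2:+1/1728 = 1/1728
⇒ 3j(6 3 3; 1 -1 0)² = 25/858, sgn -1
4πI² = N·(3j₀)²·(3jₘ)² = 8750/14157
I = -1·√(0.618069/4π) = -0.22177545

-0.221775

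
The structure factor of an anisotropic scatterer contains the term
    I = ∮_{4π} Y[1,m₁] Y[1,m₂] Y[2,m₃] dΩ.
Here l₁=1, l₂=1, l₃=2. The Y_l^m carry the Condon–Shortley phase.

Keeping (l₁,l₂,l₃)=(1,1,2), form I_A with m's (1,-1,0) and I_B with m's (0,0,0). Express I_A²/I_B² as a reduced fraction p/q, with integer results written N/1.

Same 1,1,2: normalisation and zero-m 3j drop out of the ratio.
A: Δ: 0! 2! 2! / 5! → 1/30; sum: t=0:+1/4 = 1/4; 3j²(1 1 2; 1 -1 0) = Δ·Π!·Σ² = 1/30  (sign +1)
B: Δ: 0! 2! 2! / 5! → 1/30; sum: t=0:+1/1 = 1/1; 3j²(1 1 2; 0 0 0) = Δ·Π!·Σ² = 2/15  (sign +1)
I_A²/I_B² = (1/30)/(2/15) = 1/4

1/4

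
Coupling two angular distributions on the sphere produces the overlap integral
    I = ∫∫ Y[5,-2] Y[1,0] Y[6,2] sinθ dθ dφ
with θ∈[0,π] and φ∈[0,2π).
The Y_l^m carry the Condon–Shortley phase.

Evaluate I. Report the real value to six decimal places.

Checks pass: Σm=0; 12 even; l₃=6∈[4,6].
(2·5+1)(2·1+1)(2·6+1) = 429
Δ: 0! 10! 2! / 13! → 1/858
sum: t=0:+1/14400 = 1/14400
3j²(5 1 6; 0 0 0) = Δ·Π!·Σ² = 6/143  (sign +1)
sum: t=0:+1/30240 = 1/30240
3j²(5 1 6; -2 0 2) = Δ·Π!·Σ² = 16/429  (sign +1)
combine: 4πI² = 429·6/143·16/429 = 96/143
take √, sign +1: I = 0.23113338

0.231133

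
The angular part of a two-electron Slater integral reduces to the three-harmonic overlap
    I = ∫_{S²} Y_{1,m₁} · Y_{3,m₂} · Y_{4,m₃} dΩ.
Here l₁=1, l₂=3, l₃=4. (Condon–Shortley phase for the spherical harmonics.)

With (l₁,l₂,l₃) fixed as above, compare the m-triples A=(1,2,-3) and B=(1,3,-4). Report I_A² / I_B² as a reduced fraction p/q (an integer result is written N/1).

l's match ⇒ only the (l;m) 3-j factors differ between A and B.
A: triangle coeff Δ(1,3,4) = 1/252; Σ_t [0,0]: t=0:+1/240 = 1/240; (3j)²=1/12 [(1 3 4; 1 2 -3)], sign=-1
B: triangle coeff Δ(1,3,4) = 1/252; Σ_t [0,0]: t=0:+1/1440 = 1/1440; (3j)²=1/9 [(1 3 4; 1 3 -4)], sign=+1
I_A²/I_B² = (1/12)/(1/9) = 3/4

3/4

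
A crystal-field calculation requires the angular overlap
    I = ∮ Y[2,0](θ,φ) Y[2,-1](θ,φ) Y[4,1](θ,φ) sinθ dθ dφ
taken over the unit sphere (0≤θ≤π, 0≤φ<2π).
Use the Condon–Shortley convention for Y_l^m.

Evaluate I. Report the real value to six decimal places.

-0.220728

m-sum 0 ✓  L=8 even ✓  0≤4≤4 ✓
Π(2lᵢ+1) = 5×5×9 = 225
triangle coeff Δ(2,2,4) = 1/630
Σ_t [0,0]: t=0:+1/16 = 1/16
(3j)²=2/35 [(2 2 4; 0 0 0)], sign=+1
Σ_t [0,0]: t=0:+1/24 = 1/24
(3j)²=1/21 [(2 2 4; 0 -1 1)], sign=-1
⇒ 4πI² = 30/49
I = (-1)√(30/49/(4π)) = -0.22072812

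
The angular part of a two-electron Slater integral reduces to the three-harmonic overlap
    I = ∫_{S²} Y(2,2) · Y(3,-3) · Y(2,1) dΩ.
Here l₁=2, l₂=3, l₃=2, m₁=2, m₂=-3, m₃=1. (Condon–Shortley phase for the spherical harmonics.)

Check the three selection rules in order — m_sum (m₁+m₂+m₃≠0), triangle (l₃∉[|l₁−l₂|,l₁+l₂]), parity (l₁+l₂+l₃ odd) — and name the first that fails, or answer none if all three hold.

parity

m₁+m₂+m₃ = 2 − 3 + 1 = 0  ✓
triangle: |2−3|=1 ≤ l₃=2 ≤ 2+3=5  ✓
parity: l₁+l₂+l₃ = 7 is odd  ✗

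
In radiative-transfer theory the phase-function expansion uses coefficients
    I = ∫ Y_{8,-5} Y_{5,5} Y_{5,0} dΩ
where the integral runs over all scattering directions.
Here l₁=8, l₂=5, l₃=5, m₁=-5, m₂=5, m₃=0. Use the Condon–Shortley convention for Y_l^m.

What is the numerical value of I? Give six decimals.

0.163955

Checks pass: Σm=0; 18 even; l₃=5∈[3,13].
(2·8+1)(2·5+1)(2·5+1) = 2057
Δ: 8! 8! 2! / 19! → 1/37413090
sum: t=3:−1/1036800 t=4:+1/331776 t=5:−1/1036800 = 1/921600
3j²(8 5 5; 0 0 0) = Δ·Π!·Σ² = 490/46189  (sign -1)
sum: t=8:+1/58060800 = 1/58060800
3j²(8 5 5; -5 5 0) = Δ·Π!·Σ² = 5/323  (sign -1)
combine: 4πI² = 2057·490/46189·5/323 = 26950/79781
take √, sign +1: I = 0.16395502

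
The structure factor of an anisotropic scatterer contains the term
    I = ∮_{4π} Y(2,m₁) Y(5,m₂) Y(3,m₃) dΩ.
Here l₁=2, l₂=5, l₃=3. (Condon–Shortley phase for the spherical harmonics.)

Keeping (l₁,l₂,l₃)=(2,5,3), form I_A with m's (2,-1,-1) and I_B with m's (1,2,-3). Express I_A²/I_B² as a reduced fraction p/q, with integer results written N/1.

15/7

Same 2,5,3: normalisation and zero-m 3j drop out of the ratio.
A: Δ: 4! 0! 6! / 11! → 1/2310; sum: t=0:+1/1152 = 1/1152; 3j²(2 5 3; 2 -1 -1) = Δ·Π!·Σ² = 1/154  (sign +1)
B: Δ: 4! 0! 6! / 11! → 1/2310; sum: t=1:−1/4320 = -1/4320; 3j²(2 5 3; 1 2 -3) = Δ·Π!·Σ² = 1/330  (sign -1)
I_A²/I_B² = (1/154)/(1/330) = 15/7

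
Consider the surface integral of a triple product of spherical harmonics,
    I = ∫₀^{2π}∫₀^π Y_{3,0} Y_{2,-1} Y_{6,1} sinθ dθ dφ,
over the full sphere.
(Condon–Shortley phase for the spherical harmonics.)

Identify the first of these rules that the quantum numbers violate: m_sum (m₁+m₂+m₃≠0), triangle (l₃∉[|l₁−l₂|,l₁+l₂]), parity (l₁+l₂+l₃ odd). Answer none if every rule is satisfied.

triangle

Σmᵢ = 0  ✓
l₃∈[|l₁−l₂|,l₁+l₂]=[1,5], have l₃=6  ✗
Σlᵢ = 11 ⇒ odd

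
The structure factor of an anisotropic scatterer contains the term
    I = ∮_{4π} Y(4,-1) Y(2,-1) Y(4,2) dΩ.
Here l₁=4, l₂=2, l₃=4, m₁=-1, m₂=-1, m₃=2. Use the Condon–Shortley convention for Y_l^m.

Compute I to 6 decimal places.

0.127700

Rules hold: Σm=0, L=10 even, 2≤4≤6.
N = 9·5·9 = 405
Δ = 2!·6!·2!/11! = 1/13860
Racah Σ t=0..2: t=0:+1/192 t=1:−1/36 t=2:+1/192 = -5/288
⇒ 3j(4 2 4; 0 0 0)² = 20/693, sgn -1
Racah Σ t=0..1: t=0:+1/240 t=1:−1/96 = -1/160
⇒ 3j(4 2 4; -1 -1 2)² = 27/1540, sgn -1
4πI² = N·(3j₀)²·(3jₘ)² = 1215/5929
I = +1·√(0.204925/4π) = 0.12770047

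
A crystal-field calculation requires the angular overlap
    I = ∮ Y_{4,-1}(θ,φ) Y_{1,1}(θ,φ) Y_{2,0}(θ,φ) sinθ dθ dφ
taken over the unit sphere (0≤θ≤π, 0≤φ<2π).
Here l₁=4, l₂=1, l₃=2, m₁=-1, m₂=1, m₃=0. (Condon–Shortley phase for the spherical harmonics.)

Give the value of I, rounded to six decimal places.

0.000000

|4−1|≤2≤4+1 violated ⇒ I = 0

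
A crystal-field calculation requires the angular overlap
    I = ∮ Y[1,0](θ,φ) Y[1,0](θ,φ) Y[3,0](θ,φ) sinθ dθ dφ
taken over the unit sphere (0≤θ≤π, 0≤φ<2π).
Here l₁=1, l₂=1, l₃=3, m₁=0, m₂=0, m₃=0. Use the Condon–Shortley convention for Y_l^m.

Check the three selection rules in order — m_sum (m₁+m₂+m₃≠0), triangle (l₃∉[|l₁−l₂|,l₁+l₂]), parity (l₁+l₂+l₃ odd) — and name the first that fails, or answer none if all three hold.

triangle

Σmᵢ = 0  ✓
l₃∈[|l₁−l₂|,l₁+l₂]=[0,2], have l₃=3  ✗
Σlᵢ = 5 ⇒ odd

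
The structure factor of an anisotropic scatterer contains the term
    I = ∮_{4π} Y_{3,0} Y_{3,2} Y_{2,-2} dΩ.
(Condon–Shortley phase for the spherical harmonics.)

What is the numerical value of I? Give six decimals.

-0.188063

Rules hold: Σm=0, L=8 even, 0≤2≤6.
N = 7·7·5 = 245
Δ = 4!·2!·2!/9! = 1/3780
Racah Σ t=1..3: t=1:−1/24 t=2:+1/4 t=3:−1/24 = 1/6
⇒ 3j(3 3 2; 0 0 0)² = 4/105, sgn +1
Racah Σ t=3..3: t=3:−1/24 = -1/24
⇒ 3j(3 3 2; 0 2 -2)² = 1/21, sgn -1
4πI² = N·(3j₀)²·(3jₘ)² = 4/9
I = -1·√(0.444444/4π) = -0.18806319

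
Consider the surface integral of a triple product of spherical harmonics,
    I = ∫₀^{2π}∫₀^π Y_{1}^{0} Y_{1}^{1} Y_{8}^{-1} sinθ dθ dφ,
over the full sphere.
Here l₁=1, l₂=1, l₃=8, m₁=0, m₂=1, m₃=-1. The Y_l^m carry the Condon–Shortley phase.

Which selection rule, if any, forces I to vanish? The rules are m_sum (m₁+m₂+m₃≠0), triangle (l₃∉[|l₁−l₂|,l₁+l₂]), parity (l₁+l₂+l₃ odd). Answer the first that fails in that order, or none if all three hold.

azimuthal sum: 0 + 1 − 1 = 0  ✓
0 ≤ 8 ≤ 2 (triangle on l)  ✗
L = 1 + 1 + 8 = 10 (even)

triangle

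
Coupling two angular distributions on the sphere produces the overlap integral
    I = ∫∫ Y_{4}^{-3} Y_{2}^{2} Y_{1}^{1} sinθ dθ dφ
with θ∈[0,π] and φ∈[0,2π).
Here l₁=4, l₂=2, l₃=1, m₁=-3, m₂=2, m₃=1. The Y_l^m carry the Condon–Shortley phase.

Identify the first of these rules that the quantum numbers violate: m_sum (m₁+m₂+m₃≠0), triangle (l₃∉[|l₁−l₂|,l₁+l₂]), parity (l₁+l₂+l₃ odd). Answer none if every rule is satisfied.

Σmᵢ = 0  ✓
l₃∈[|l₁−l₂|,l₁+l₂]=[2,6], have l₃=1  ✗
Σlᵢ = 7 ⇒ odd

triangle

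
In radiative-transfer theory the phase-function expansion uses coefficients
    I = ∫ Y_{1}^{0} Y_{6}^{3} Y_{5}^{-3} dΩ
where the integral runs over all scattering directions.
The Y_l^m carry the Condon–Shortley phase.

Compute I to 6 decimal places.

Checks pass: Σm=0; 12 even; l₃=5∈[5,7].
(2·1+1)(2·6+1)(2·5+1) = 429
Δ: 2! 0! 10! / 13! → 1/858
sum: t=1:−1/14400 = -1/14400
3j²(1 6 5; 0 0 0) = Δ·Π!·Σ² = 6/143  (sign +1)
sum: t=1:−1/80640 = -1/80640
3j²(1 6 5; 0 3 -3) = Δ·Π!·Σ² = 9/286  (sign -1)
combine: 4πI² = 429·6/143·9/286 = 81/143
take √, sign -1: I = -0.21230956

-0.212310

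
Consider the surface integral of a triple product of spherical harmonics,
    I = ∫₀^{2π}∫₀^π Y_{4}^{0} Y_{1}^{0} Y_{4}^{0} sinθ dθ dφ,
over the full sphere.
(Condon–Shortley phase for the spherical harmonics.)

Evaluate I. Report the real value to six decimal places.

Σlᵢ=9 odd — θ-integrand is odd under cosθ→−cosθ; I=0

0.000000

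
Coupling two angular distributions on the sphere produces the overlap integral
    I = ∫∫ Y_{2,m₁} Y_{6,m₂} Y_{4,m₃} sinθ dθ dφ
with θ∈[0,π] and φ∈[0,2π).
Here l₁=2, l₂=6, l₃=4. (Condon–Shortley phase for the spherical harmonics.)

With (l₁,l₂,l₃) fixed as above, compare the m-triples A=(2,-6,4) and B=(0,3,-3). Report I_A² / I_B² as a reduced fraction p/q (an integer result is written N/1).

55/12

Shared (l₁,l₂,l₃)=(2,6,4): N and (l;000)² cancel in I_A²/I_B².
A: Δ = 4!·0!·8!/13! = 1/6435; Racah Σ t=0..0: t=0:+1/967680 = 1/967680; ⇒ 3j(2 6 4; 2 -6 4)² = 1/13, sgn +1
B: Δ = 4!·0!·8!/13! = 1/6435; Racah Σ t=2..2: t=2:+1/20160 = 1/20160; ⇒ 3j(2 6 4; 0 3 -3)² = 12/715, sgn -1
I_A²/I_B² = (1/13)/(12/715) = 55/12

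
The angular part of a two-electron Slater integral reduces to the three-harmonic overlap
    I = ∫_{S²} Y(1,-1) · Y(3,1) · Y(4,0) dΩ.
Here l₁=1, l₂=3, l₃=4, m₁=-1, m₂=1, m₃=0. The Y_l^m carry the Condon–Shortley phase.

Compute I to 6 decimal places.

0.150786

Rules hold: Σm=0, L=8 even, 2≤4≤4.
N = 3·7·9 = 189
Δ = 0!·2!·6!/9! = 1/252
Racah Σ t=0..0: t=0:+1/36 = 1/36
⇒ 3j(1 3 4; 0 0 0)² = 4/63, sgn +1
Racah Σ t=0..0: t=0:+1/96 = 1/96
⇒ 3j(1 3 4; -1 1 0)² = 1/42, sgn +1
4πI² = N·(3j₀)²·(3jₘ)² = 2/7
I = +1·√(0.285714/4π) = 0.15078601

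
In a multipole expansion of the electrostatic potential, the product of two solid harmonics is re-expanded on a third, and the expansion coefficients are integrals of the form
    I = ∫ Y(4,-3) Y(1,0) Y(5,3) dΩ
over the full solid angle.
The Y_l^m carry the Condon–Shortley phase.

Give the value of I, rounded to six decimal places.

-0.196426

Rules hold: Σm=0, L=10 even, 3≤5≤5.
N = 9·3·11 = 297
Δ = 0!·8!·2!/11! = 1/495
Racah Σ t=0..0: t=0:+1/576 = 1/576
⇒ 3j(4 1 5; 0 0 0)² = 5/99, sgn -1
Racah Σ t=0..0: t=0:+1/5040 = 1/5040
⇒ 3j(4 1 5; -3 0 3)² = 16/495, sgn +1
4πI² = N·(3j₀)²·(3jₘ)² = 16/33
I = -1·√(0.484848/4π) = -0.19642560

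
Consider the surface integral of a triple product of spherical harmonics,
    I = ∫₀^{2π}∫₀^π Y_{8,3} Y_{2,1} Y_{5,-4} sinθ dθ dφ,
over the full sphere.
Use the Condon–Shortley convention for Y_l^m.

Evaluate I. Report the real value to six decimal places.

0.000000

|8−2|≤5≤8+2 violated ⇒ I = 0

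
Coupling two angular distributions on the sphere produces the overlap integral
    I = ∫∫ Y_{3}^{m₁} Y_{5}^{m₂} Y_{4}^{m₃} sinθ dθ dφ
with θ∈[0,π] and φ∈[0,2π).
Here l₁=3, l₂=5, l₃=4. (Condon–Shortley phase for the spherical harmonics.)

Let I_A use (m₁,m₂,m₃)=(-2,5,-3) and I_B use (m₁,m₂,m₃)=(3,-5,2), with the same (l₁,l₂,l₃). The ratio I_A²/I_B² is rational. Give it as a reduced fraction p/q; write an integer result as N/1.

Same 3,5,4: normalisation and zero-m 3j drop out of the ratio.
A: Δ: 4! 2! 6! / 13! → 1/180180; sum: t=4:+1/17280 = 1/17280; 3j²(3 5 4; -2 5 -3) = Δ·Π!·Σ² = 35/858  (sign -1)
B: Δ: 4! 2! 6! / 13! → 1/180180; sum: t=0:+1/34560 = 1/34560; 3j²(3 5 4; 3 -5 2) = Δ·Π!·Σ² = 5/286  (sign +1)
I_A²/I_B² = (35/858)/(5/286) = 7/3

7/3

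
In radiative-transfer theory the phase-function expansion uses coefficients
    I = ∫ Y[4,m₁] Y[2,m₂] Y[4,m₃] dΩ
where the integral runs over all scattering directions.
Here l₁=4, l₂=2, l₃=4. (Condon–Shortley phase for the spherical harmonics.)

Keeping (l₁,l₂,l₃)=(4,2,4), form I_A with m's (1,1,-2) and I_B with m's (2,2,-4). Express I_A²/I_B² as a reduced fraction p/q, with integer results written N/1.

81/56

l's match ⇒ only the (l;m) 3-j factors differ between A and B.
A: triangle coeff Δ(4,2,4) = 1/13860; Σ_t [1,2]: t=1:−1/96 t=2:+1/240 = -1/160; (3j)²=27/1540 [(4 2 4; 1 1 -2)], sign=-1
B: triangle coeff Δ(4,2,4) = 1/13860; Σ_t [2,2]: t=2:+1/2880 = 1/2880; (3j)²=2/165 [(4 2 4; 2 2 -4)], sign=+1
I_A²/I_B² = (27/1540)/(2/165) = 81/56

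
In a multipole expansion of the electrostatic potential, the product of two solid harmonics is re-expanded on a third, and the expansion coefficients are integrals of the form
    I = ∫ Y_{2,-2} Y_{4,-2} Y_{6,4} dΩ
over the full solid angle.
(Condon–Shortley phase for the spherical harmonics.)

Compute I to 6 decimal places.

Checks pass: Σm=0; 12 even; l₃=6∈[2,6].
(2·2+1)(2·4+1)(2·6+1) = 585
Δ: 0! 4! 8! / 13! → 1/6435
sum: t=0:+1/2304 = 1/2304
3j²(2 4 6; 0 0 0) = Δ·Π!·Σ² = 5/143  (sign +1)
sum: t=0:+1/34560 = 1/34560
3j²(2 4 6; -2 -2 4) = Δ·Π!·Σ² = 14/429  (sign +1)
combine: 4πI² = 585·5/143·14/429 = 1050/1573
take √, sign +1: I = 0.23047581

0.230476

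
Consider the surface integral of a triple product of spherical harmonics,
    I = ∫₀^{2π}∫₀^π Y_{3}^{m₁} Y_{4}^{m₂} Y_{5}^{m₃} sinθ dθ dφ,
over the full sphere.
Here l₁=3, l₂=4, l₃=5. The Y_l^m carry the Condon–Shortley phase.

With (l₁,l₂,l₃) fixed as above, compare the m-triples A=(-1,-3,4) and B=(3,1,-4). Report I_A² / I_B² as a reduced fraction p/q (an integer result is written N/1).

l's match ⇒ only the (l;m) 3-j factors differ between A and B.
A: triangle coeff Δ(3,4,5) = 1/180180; Σ_t [0,1]: t=0:+1/5760 t=1:−1/4320 = -1/17280; (3j)²=7/4290 [(3 4 5; -1 -3 4)], sign=+1
B: triangle coeff Δ(3,4,5) = 1/180180; Σ_t [0,0]: t=0:+1/5760 = 1/5760; (3j)²=9/286 [(3 4 5; 3 1 -4)], sign=-1
I_A²/I_B² = (7/4290)/(9/286) = 7/135

7/135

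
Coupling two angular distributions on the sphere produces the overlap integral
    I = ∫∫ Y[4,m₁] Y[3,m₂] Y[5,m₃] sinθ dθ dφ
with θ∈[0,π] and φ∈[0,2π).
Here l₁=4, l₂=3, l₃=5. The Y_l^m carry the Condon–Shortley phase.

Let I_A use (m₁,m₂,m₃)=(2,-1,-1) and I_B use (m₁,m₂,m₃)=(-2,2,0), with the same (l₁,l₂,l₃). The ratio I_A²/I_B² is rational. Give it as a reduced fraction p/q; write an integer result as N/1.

l's match ⇒ only the (l;m) 3-j factors differ between A and B.
A: triangle coeff Δ(4,3,5) = 1/180180; Σ_t [0,2]: t=0:+1/384 t=1:−1/720 t=2:+1/34560 = 43/34560; (3j)²=1849/180180 [(4 3 5; 2 -1 -1)], sign=+1
B: triangle coeff Δ(4,3,5) = 1/180180; Σ_t [1,2]: t=1:−1/2880 t=2:+1/576 = 1/720; (3j)²=80/3003 [(4 3 5; -2 2 0)], sign=-1
I_A²/I_B² = (1849/180180)/(80/3003) = 1849/4800

1849/4800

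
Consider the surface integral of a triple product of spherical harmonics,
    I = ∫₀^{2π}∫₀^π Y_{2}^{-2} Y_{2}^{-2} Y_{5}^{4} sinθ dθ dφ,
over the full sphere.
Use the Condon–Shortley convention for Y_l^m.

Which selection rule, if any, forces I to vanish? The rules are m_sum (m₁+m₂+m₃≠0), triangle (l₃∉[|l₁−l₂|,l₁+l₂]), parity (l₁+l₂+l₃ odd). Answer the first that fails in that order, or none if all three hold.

triangle

Σmᵢ = 0  ✓
l₃∈[|l₁−l₂|,l₁+l₂]=[0,4], have l₃=5  ✗
Σlᵢ = 9 ⇒ odd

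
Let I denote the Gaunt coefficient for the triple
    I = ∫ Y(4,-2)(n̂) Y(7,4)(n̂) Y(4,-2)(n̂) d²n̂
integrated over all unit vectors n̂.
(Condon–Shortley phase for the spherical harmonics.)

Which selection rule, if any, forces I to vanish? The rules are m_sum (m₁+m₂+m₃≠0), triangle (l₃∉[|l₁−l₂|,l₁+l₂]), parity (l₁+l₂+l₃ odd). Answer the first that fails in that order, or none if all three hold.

azimuthal sum: -2 + 4 − 2 = 0  ✓
3 ≤ 4 ≤ 11 (triangle on l)  ✓
L = 4 + 7 + 4 = 15 (odd)  ✗

parity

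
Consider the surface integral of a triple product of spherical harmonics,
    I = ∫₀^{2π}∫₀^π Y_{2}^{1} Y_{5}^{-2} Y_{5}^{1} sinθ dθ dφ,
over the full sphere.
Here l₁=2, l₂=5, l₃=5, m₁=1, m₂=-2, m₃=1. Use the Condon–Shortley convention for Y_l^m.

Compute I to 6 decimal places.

0.104819

m-sum 0 ✓  L=12 even ✓  3≤5≤7 ✓
Π(2lᵢ+1) = 5×11×11 = 605
triangle coeff Δ(2,5,5) = 1/38610
Σ_t [0,2]: t=0:+1/2880 t=1:−1/576 t=2:+1/2880 = -1/960
(3j)²=10/429 [(2 5 5; 0 0 0)], sign=+1
Σ_t [0,1]: t=0:+1/1440 t=1:−1/2880 = 1/2880
(3j)²=7/715 [(2 5 5; 1 -2 1)], sign=+1
⇒ 4πI² = 70/507
I = (+1)√(70/507/(4π)) = 0.10481902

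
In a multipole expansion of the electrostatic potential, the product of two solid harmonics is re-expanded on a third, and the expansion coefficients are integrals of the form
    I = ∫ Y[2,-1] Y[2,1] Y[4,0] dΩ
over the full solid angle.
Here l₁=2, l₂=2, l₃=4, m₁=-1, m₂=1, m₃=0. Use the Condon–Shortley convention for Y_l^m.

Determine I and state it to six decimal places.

Checks pass: Σm=0; 8 even; l₃=4∈[0,4].
(2·2+1)(2·2+1)(2·4+1) = 225
Δ: 0! 4! 4! / 9! → 1/630
sum: t=0:+1/16 = 1/16
3j²(2 2 4; 0 0 0) = Δ·Π!·Σ² = 2/35  (sign +1)
sum: t=0:+1/36 = 1/36
3j²(2 2 4; -1 1 0) = Δ·Π!·Σ² = 8/315  (sign +1)
combine: 4πI² = 225·2/35·8/315 = 16/49
take √, sign +1: I = 0.16119702

0.161197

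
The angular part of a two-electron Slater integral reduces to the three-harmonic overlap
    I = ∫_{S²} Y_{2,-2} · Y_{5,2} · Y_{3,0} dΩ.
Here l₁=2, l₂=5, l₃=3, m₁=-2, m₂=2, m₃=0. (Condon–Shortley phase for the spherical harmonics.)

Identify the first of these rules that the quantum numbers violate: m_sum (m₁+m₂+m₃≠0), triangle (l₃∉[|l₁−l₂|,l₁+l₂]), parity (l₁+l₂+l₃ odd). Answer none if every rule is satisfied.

none

m₁+m₂+m₃ = -2 + 2 + 0 = 0  ✓
triangle: |2−5|=3 ≤ l₃=3 ≤ 2+5=7  ✓
parity: l₁+l₂+l₃ = 10 is even  ✓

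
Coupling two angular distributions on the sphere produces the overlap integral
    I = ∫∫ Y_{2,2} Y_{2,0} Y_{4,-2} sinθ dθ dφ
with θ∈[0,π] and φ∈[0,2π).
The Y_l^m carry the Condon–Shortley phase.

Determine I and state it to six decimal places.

0.156078

Checks pass: Σm=0; 8 even; l₃=4∈[0,4].
(2·2+1)(2·2+1)(2·4+1) = 225
Δ: 0! 4! 4! / 9! → 1/630
sum: t=0:+1/16 = 1/16
3j²(2 2 4; 0 0 0) = Δ·Π!·Σ² = 2/35  (sign +1)
sum: t=0:+1/96 = 1/96
3j²(2 2 4; 2 0 -2) = Δ·Π!·Σ² = 1/42  (sign +1)
combine: 4πI² = 225·2/35·1/42 = 15/49
take √, sign +1: I = 0.15607835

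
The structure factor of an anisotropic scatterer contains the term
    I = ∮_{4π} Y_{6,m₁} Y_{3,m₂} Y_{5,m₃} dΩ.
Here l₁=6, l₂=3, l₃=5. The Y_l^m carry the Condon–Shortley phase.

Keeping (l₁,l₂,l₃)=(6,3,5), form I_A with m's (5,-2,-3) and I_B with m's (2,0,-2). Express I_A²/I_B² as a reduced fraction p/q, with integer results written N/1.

Shared (l₁,l₂,l₃)=(6,3,5): N and (l;000)² cancel in I_A²/I_B².
A: Δ = 4!·8!·2!/15! = 1/675675; Racah Σ t=0..1: t=0:+1/120960 t=1:−1/483840 = 1/161280; ⇒ 3j(6 3 5; 5 -2 -3)² = 2/91, sgn +1
B: Δ = 4!·8!·2!/15! = 1/675675; Racah Σ t=1..3: t=1:−1/8640 t=2:+1/5760 t=3:−1/60480 = 1/24192; ⇒ 3j(6 3 5; 2 0 -2)² = 8/3003, sgn -1
I_A²/I_B² = (2/91)/(8/3003) = 33/4

33/4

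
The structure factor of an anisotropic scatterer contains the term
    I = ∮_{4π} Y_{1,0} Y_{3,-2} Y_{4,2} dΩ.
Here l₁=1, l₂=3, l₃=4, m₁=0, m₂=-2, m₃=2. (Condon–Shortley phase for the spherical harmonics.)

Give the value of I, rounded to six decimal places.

0.213244

Rules hold: Σm=0, L=8 even, 2≤4≤4.
N = 3·7·9 = 189
Δ = 0!·2!·6!/9! = 1/252
Racah Σ t=0..0: t=0:+1/36 = 1/36
⇒ 3j(1 3 4; 0 0 0)² = 4/63, sgn +1
Racah Σ t=0..0: t=0:+1/120 = 1/120
⇒ 3j(1 3 4; 0 -2 2)² = 1/21, sgn +1
4πI² = N·(3j₀)²·(3jₘ)² = 4/7
I = +1·√(0.571429/4π) = 0.21324362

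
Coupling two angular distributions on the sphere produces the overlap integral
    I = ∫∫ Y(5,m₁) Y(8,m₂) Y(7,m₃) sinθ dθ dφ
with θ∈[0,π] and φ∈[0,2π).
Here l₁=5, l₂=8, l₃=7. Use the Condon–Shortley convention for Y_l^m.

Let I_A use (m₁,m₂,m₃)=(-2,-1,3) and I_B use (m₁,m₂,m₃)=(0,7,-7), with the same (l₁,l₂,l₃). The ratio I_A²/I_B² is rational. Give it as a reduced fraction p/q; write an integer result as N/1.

Shared (l₁,l₂,l₃)=(5,8,7): N and (l;000)² cancel in I_A²/I_B².
A: Δ = 6!·4!·10!/21! = 1/814773960; Racah Σ t=3..6: t=3:−1/14929920 t=4:+1/8709120 t=5:−1/38707200 t=6:+1/1567641600 = 71/3135283200; ⇒ 3j(5 8 7; -2 -1 3)² = 5041/1662804, sgn +1
B: Δ = 6!·4!·10!/21! = 1/814773960; Racah Σ t=5..5: t=5:−1/10450944000 = -1/10450944000; ⇒ 3j(5 8 7; 0 7 -7)² = 143/7752, sgn -1
I_A²/I_B² = (5041/1662804)/(143/7752) = 10082/61347

10082/61347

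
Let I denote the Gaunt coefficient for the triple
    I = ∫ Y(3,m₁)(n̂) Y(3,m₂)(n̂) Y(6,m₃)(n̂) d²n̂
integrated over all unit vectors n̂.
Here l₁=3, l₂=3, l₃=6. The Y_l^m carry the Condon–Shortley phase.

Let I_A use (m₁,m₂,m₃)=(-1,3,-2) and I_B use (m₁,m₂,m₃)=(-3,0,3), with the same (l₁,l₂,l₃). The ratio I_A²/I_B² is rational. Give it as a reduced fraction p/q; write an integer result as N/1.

Same 3,3,6: normalisation and zero-m 3j drop out of the ratio.
A: Δ: 0! 6! 6! / 13! → 1/12012; sum: t=0:+1/34560 = 1/34560; 3j²(3 3 6; -1 3 -2) = Δ·Π!·Σ² = 1/429  (sign +1)
B: Δ: 0! 6! 6! / 13! → 1/12012; sum: t=0:+1/25920 = 1/25920; 3j²(3 3 6; -3 0 3) = Δ·Π!·Σ² = 1/143  (sign -1)
I_A²/I_B² = (1/429)/(1/143) = 1/3

1/3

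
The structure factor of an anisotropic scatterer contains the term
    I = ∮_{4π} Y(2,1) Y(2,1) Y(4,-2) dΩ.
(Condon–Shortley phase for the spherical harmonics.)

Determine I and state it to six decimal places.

m-sum 0 ✓  L=8 even ✓  0≤4≤4 ✓
Π(2lᵢ+1) = 5×5×9 = 225
triangle coeff Δ(2,2,4) = 1/630
Σ_t [0,0]: t=0:+1/16 = 1/16
(3j)²=2/35 [(2 2 4; 0 0 0)], sign=+1
Σ_t [0,0]: t=0:+1/36 = 1/36
(3j)²=4/63 [(2 2 4; 1 1 -2)], sign=+1
⇒ 4πI² = 40/49
I = (+1)√(40/49/(4π)) = 0.25487487

0.254875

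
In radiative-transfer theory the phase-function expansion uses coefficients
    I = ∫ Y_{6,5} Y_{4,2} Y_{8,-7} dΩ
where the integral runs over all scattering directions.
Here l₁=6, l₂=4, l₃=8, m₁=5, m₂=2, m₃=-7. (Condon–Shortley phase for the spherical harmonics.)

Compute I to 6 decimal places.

Checks pass: Σm=0; 18 even; l₃=8∈[2,10].
(2·6+1)(2·4+1)(2·8+1) = 1989
Δ: 2! 10! 6! / 19! → 1/23279256
sum: t=0:+1/1658880 t=1:−1/518400 t=2:+1/1658880 = -1/1382400
3j²(6 4 8; 0 0 0) = Δ·Π!·Σ² = 504/46189  (sign -1)
sum: t=0:+1/522547200 t=1:−1/435456000 = -1/2612736000
3j²(6 4 8; 5 2 -7) = Δ·Π!·Σ² = 11/23256  (sign +1)
combine: 4πI² = 1989·504/46189·11/23256 = 63/6137
take √, sign -1: I = -0.02858165

-0.028582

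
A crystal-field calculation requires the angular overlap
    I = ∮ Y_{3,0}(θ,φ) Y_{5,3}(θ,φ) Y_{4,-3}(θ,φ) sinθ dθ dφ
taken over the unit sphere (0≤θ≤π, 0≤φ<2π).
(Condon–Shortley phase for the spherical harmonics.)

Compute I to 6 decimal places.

Rules hold: Σm=0, L=12 even, 2≤4≤8.
N = 7·11·9 = 693
Δ = 4!·2!·6!/13! = 1/180180
Racah Σ t=1..3: t=1:−1/576 t=2:+1/144 t=3:−1/576 = 1/288
⇒ 3j(3 5 4; 0 0 0)² = 20/1001, sgn +1
Racah Σ t=2..3: t=2:+1/2880 t=3:−1/1440 = -1/2880
⇒ 3j(3 5 4; 0 3 -3)² = 7/715, sgn +1
4πI² = N·(3j₀)²·(3jₘ)² = 252/1859
I = +1·√(0.135557/4π) = 0.10386175

0.103862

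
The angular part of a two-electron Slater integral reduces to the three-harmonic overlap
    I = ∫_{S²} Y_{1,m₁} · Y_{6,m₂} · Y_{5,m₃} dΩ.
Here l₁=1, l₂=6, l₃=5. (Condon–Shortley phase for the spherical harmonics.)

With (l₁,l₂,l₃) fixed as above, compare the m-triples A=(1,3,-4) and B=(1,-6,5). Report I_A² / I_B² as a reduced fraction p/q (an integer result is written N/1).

Shared (l₁,l₂,l₃)=(1,6,5): N and (l;000)² cancel in I_A²/I_B².
A: Δ = 2!·0!·10!/13! = 1/858; Racah Σ t=0..0: t=0:+1/725760 = 1/725760; ⇒ 3j(1 6 5; 1 3 -4)² = 1/286, sgn -1
B: Δ = 2!·0!·10!/13! = 1/858; Racah Σ t=0..0: t=0:+1/7257600 = 1/7257600; ⇒ 3j(1 6 5; 1 -6 5)² = 1/13, sgn +1
I_A²/I_B² = (1/286)/(1/13) = 1/22

1/22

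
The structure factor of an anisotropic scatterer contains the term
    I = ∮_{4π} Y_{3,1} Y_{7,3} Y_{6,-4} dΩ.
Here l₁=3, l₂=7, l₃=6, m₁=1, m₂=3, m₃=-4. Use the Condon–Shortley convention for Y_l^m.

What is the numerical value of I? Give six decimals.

0.163772

m-sum 0 ✓  L=16 even ✓  4≤6≤10 ✓
Π(2lᵢ+1) = 7×15×13 = 1365
triangle coeff Δ(3,7,6) = 1/2042040
Σ_t [1,3]: t=1:−1/207360 t=2:+1/57600 t=3:−1/207360 = 1/129600
(3j)²=168/12155 [(3 7 6; 0 0 0)], sign=+1
Σ_t [0,2]: t=0:+1/174182400 t=1:−1/2177280 t=2:+1/645120 = 191/174182400
(3j)²=36481/2042040 [(3 7 6; 1 3 -4)], sign=+1
⇒ 4πI² = 766101/2272985
I = (+1)√(766101/2272985/(4π)) = 0.16377205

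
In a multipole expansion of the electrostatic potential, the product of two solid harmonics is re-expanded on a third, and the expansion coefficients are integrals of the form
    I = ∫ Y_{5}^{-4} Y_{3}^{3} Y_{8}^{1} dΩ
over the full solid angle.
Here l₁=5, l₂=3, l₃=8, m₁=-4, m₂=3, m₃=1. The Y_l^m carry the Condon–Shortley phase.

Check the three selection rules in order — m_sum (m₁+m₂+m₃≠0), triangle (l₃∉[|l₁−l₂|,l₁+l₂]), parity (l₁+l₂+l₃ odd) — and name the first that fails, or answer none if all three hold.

none

Σmᵢ = 0  ✓
l₃∈[|l₁−l₂|,l₁+l₂]=[2,8], have l₃=8  ✓
Σlᵢ = 16 ⇒ even  ✓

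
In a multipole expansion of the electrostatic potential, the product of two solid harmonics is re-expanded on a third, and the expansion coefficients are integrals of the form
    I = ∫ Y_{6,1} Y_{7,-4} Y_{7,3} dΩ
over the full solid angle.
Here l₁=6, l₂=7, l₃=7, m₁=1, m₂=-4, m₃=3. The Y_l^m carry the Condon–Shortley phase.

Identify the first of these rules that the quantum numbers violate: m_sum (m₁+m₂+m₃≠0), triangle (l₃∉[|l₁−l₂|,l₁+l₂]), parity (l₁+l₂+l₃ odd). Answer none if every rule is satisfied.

none

Σmᵢ = 0  ✓
l₃∈[|l₁−l₂|,l₁+l₂]=[1,13], have l₃=7  ✓
Σlᵢ = 20 ⇒ even  ✓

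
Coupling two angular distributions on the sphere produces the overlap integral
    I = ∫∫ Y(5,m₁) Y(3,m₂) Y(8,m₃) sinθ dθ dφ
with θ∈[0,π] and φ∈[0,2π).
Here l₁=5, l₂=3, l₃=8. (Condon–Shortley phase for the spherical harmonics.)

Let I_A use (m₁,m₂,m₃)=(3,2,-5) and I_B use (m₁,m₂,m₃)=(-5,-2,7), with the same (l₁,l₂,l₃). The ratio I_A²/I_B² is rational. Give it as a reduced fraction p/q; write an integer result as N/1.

Same 5,3,8: normalisation and zero-m 3j drop out of the ratio.
A: Δ: 0! 10! 6! / 17! → 1/136136; sum: t=0:+1/9676800 = 1/9676800; 3j²(5 3 8; 3 2 -5) = Δ·Π!·Σ² = 27/952  (sign -1)
B: Δ: 0! 10! 6! / 17! → 1/136136; sum: t=0:+1/435456000 = 1/435456000; 3j²(5 3 8; -5 -2 7) = Δ·Π!·Σ² = 3/136  (sign -1)
I_A²/I_B² = (27/952)/(3/136) = 9/7

9/7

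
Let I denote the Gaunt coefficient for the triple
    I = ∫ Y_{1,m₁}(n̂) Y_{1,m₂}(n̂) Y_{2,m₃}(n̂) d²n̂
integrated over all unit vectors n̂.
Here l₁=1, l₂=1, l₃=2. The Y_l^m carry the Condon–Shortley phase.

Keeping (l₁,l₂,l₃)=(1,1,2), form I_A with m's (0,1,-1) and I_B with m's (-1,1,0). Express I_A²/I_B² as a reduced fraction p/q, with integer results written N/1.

3/1

Shared (l₁,l₂,l₃)=(1,1,2): N and (l;000)² cancel in I_A²/I_B².
A: Δ = 0!·2!·2!/5! = 1/30; Racah Σ t=0..0: t=0:+1/2 = 1/2; ⇒ 3j(1 1 2; 0 1 -1)² = 1/10, sgn -1
B: Δ = 0!·2!·2!/5! = 1/30; Racah Σ t=0..0: t=0:+1/4 = 1/4; ⇒ 3j(1 1 2; -1 1 0)² = 1/30, sgn +1
I_A²/I_B² = (1/10)/(1/30) = 3/1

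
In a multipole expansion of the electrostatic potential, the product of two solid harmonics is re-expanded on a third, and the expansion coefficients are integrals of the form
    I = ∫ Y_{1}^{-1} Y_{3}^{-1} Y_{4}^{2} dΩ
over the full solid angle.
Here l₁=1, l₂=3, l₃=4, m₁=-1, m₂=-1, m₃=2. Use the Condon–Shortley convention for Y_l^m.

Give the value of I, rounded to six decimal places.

0.238414

Checks pass: Σm=0; 8 even; l₃=4∈[2,4].
(2·1+1)(2·3+1)(2·4+1) = 189
Δ: 0! 2! 6! / 9! → 1/252
sum: t=0:+1/36 = 1/36
3j²(1 3 4; 0 0 0) = Δ·Π!·Σ² = 4/63  (sign +1)
sum: t=0:+1/96 = 1/96
3j²(1 3 4; -1 -1 2) = Δ·Π!·Σ² = 5/84  (sign +1)
combine: 4πI² = 189·4/63·5/84 = 5/7
take √, sign +1: I = 0.23841361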